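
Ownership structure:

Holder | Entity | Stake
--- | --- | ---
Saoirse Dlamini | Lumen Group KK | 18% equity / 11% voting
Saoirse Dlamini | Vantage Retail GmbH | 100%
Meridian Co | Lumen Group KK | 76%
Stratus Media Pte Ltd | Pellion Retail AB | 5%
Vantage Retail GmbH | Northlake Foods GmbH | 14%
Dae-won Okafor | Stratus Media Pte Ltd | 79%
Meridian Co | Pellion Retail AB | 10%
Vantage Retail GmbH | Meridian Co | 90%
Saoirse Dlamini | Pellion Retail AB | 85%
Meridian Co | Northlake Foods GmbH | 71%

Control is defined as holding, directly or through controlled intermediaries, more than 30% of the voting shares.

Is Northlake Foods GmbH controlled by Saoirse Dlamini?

Saoirse holds 100% of Vantage, so Saoirse controls Vantage.
Vantage holds 90% of Meridian, so Saoirse controls Meridian.
Vantage and Meridian together hold 14% + 71% = 85% of Northlake, so Saoirse controls Northlake.

Yes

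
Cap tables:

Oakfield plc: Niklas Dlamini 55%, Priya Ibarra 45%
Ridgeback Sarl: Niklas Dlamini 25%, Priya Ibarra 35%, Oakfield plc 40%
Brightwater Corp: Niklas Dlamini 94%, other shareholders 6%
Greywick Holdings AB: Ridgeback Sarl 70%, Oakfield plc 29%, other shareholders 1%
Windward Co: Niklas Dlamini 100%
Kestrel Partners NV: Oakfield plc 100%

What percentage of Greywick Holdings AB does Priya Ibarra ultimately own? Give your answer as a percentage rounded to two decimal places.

50.15%

Priya reaches Greywick along 3 paths.
Via Ridgeback: 35% × 70% = 24.5%.
Via Oakfield → Ridgeback: 45% × 40% × 70% = 12.6%.
Via Oakfield: 45% × 29% = 13.05%.
Total: 24.5% + 12.6% + 13.05% = 50.15%.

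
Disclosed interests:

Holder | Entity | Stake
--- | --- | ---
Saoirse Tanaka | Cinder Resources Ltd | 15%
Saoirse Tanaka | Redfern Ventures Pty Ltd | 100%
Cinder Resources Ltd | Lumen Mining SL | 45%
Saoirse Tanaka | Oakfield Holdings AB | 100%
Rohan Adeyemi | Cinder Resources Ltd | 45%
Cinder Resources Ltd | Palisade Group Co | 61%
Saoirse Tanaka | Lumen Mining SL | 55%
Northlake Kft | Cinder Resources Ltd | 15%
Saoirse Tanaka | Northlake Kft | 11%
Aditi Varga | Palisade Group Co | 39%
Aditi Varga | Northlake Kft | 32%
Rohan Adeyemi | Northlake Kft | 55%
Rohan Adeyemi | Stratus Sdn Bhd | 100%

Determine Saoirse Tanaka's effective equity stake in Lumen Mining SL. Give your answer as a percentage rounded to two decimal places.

62.49%

Saoirse reaches Lumen along 3 paths.
Direct stake: 55% = 55%.
Via Cinder: 15% × 45% = 6.75%.
Via Northlake → Cinder: 11% × 15% × 45% = 0.7425%.
Total: 55% + 6.75% + 0.7425% = 62.4925%.
Rounded: 62.49%.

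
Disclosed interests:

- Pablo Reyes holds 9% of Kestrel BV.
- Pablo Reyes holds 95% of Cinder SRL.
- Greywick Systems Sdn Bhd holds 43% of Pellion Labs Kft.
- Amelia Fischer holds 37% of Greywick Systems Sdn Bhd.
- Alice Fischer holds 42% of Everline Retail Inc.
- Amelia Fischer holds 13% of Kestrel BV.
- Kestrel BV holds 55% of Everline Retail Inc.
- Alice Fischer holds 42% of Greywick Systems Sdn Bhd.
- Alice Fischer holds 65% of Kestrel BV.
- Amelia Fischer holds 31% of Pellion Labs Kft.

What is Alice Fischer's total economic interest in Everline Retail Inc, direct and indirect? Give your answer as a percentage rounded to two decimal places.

Alice reaches Everline along 2 paths.
Via Kestrel: 65% × 55% = 35.75%.
Direct stake: 42% = 42%.
Total: 35.75% + 42% = 77.75%.

77.75%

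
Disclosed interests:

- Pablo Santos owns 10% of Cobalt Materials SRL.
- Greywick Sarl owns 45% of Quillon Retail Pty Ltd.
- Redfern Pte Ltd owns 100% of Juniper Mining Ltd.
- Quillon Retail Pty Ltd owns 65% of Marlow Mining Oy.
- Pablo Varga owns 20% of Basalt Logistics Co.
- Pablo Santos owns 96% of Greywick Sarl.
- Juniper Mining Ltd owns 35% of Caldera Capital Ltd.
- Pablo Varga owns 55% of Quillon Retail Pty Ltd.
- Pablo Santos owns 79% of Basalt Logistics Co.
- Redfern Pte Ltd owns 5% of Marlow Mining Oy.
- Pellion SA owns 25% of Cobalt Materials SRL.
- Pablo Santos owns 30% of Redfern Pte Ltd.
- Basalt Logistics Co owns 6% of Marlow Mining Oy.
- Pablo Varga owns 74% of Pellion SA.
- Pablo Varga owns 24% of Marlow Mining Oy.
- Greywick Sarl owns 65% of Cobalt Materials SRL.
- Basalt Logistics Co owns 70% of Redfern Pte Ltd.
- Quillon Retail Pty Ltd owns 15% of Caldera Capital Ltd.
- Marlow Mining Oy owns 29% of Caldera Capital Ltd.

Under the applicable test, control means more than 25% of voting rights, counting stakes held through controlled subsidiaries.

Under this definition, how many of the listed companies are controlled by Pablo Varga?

Pablo Varga holds 55% of Quillon, so Pablo Varga controls Quillon.
Quillon and Pablo Varga together hold 65% + 24% = 89% of Marlow, so Pablo Varga controls Marlow.
Pablo Varga holds 74% of Pellion, so Pablo Varga controls Pellion.
Marlow and Quillon together hold 29% + 15% = 44% of Caldera, so Pablo Varga controls Caldera.
No other company's threshold is met.
Pablo Varga controls 4 companies.

4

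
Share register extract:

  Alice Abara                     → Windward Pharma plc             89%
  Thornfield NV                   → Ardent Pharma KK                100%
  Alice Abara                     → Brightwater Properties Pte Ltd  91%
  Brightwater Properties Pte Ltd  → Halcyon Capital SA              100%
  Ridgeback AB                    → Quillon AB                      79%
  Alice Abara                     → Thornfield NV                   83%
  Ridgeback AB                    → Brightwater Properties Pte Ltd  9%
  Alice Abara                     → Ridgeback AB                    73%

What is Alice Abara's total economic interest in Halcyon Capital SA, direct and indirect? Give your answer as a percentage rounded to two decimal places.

Alice reaches Halcyon along 2 paths.
Via Brightwater: 91% × 100% = 91%.
Via Ridgeback → Brightwater: 73% × 9% × 100% = 6.57%.
Total: 91% + 6.57% = 97.57%.

97.57%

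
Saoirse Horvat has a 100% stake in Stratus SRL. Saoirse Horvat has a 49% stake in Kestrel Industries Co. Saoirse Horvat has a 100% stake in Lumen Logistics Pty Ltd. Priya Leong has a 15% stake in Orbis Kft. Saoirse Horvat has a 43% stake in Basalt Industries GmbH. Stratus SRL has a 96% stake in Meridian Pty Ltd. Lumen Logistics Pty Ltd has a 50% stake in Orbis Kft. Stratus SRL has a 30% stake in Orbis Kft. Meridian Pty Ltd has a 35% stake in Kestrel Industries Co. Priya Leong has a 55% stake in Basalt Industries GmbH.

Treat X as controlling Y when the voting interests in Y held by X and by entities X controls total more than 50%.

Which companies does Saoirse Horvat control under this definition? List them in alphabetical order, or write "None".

Kestrel Industries Co, Lumen Logistics Pty Ltd, Meridian Pty Ltd, Orbis Kft, Stratus SRL

Saoirse holds 100% of Stratus, so Saoirse controls Stratus.
Stratus holds 96% of Meridian, so Saoirse controls Meridian.
Saoirse holds 100% of Lumen, so Saoirse controls Lumen.
Meridian and Saoirse together hold 35% + 49% = 84% of Kestrel, so Saoirse controls Kestrel.
Lumen and Stratus together hold 50% + 30% = 80% of Orbis, so Saoirse controls Orbis.
No other company's threshold is met.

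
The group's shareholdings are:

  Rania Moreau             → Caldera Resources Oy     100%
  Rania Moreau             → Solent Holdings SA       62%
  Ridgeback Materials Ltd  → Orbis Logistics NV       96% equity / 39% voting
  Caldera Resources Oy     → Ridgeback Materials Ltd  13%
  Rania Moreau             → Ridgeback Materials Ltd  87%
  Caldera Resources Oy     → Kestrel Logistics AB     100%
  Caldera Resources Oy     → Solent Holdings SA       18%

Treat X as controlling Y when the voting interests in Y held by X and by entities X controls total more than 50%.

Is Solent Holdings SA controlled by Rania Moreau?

Yes

Rania holds 100% of Caldera, so Rania controls Caldera.
Caldera and Rania together hold 18% + 62% = 80% of Solent, so Rania controls Solent.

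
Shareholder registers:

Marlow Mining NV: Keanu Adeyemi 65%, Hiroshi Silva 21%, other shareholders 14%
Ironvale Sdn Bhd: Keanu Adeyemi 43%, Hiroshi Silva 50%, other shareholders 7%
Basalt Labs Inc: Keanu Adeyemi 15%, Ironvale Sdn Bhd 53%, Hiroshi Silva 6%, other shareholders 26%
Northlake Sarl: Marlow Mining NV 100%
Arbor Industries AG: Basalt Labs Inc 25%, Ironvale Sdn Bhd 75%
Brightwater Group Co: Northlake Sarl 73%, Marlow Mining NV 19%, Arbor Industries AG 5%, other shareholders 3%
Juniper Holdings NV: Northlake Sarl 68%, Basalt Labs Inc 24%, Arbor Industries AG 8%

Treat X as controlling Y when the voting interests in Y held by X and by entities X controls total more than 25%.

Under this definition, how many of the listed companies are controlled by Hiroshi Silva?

Hiroshi holds 50% of Ironvale, so Hiroshi controls Ironvale.
Ironvale and Hiroshi together hold 53% + 6% = 59% of Basalt, so Hiroshi controls Basalt.
Basalt and Ironvale together hold 25% + 75% = 100% of Arbor, so Hiroshi controls Arbor.
Basalt and Arbor together hold 24% + 8% = 32% of Juniper, so Hiroshi controls Juniper.
No other company's threshold is met.
Hiroshi controls 4 companies.

4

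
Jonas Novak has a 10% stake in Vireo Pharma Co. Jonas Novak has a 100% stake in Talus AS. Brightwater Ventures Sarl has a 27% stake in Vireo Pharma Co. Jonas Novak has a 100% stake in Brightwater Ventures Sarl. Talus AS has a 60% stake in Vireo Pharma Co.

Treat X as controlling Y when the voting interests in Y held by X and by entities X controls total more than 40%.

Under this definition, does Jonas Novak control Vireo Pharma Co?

Jonas holds 100% of Talus, so Jonas controls Talus.
Jonas holds 100% of Brightwater, so Jonas controls Brightwater.
Jonas and Talus and Brightwater together hold 10% + 60% + 27% = 97% of Vireo, so Jonas controls Vireo.

Yes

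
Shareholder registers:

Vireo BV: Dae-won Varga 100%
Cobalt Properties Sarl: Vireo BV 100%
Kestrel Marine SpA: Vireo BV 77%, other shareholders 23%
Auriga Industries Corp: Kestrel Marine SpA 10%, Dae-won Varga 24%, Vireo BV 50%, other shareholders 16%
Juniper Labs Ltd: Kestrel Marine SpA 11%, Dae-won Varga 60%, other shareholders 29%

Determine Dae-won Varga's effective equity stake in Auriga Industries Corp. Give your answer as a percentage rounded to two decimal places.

Dae-won reaches Auriga along 3 paths.
Via Vireo → Kestrel: 100% × 77% × 10% = 7.7%.
Direct stake: 24% = 24%.
Via Vireo: 100% × 50% = 50%.
Total: 7.7% + 24% + 50% = 81.7%.
Rounded: 81.70%.

81.70%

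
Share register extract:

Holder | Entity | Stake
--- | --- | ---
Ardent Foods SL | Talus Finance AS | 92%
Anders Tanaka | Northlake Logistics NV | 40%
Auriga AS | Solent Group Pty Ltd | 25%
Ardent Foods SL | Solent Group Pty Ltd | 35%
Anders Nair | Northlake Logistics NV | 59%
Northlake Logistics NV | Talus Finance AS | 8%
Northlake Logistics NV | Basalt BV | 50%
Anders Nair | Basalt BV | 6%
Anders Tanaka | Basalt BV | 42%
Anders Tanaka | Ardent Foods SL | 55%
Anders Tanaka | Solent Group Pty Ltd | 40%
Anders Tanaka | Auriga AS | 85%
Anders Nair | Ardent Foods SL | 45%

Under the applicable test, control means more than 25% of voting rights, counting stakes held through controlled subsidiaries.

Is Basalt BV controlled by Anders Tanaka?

Anders Tanaka holds 40% of Northlake, so Anders Tanaka controls Northlake.
Anders Tanaka and Northlake together hold 42% + 50% = 92% of Basalt, so Anders Tanaka controls Basalt.

Yes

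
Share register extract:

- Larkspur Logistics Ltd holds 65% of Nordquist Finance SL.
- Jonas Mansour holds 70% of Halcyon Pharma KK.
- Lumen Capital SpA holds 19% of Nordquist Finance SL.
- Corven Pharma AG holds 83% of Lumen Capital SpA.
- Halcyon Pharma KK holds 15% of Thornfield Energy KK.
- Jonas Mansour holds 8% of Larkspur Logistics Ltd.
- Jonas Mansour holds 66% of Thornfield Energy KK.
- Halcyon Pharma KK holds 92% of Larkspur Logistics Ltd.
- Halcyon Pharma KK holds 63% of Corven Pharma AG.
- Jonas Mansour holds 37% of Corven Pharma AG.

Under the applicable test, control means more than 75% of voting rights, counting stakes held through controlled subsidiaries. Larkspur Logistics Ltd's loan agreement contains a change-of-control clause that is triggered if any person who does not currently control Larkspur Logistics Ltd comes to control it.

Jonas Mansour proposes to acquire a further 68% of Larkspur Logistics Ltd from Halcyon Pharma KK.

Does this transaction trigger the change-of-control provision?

Yes

The purchase adds only to Jonas's holdings (Halcyon's stake shrinks), so Jonas is the only person who could newly come to control Larkspur.
Jonas's largest direct stake is 70% in Halcyon, which does not meet the threshold, so Jonas controls no company.
In Larkspur, Jonas's side holds only 8%, not > 75%.
So before the transaction, Jonas does not control Larkspur.
After the purchase, Jonas's direct stake in Larkspur rises to 8% + 68% = 76%, and Halcyon's stake falls to 24%.
Jonas holds 76% of Larkspur, so Jonas controls Larkspur.
Jonas did not control Larkspur before and does after, so the clause is triggered.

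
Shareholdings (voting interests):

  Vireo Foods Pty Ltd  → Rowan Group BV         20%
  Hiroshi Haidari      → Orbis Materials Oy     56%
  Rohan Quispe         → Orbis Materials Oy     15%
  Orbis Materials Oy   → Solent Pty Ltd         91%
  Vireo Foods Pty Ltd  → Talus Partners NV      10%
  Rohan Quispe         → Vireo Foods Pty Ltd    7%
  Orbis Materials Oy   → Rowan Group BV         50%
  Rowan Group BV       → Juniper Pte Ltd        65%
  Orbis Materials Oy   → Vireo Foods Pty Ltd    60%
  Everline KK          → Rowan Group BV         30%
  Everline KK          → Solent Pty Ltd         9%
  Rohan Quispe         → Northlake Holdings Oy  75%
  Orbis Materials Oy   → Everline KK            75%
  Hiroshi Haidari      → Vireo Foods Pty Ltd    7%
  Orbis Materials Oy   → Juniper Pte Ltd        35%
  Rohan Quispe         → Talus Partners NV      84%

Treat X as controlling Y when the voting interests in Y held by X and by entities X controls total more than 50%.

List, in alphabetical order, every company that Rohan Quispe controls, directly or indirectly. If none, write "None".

Rohan holds 84% of Talus, so Rohan controls Talus.
Rohan holds 75% of Northlake, so Rohan controls Northlake.
No other company's threshold is met.

Northlake Holdings Oy, Talus Partners NV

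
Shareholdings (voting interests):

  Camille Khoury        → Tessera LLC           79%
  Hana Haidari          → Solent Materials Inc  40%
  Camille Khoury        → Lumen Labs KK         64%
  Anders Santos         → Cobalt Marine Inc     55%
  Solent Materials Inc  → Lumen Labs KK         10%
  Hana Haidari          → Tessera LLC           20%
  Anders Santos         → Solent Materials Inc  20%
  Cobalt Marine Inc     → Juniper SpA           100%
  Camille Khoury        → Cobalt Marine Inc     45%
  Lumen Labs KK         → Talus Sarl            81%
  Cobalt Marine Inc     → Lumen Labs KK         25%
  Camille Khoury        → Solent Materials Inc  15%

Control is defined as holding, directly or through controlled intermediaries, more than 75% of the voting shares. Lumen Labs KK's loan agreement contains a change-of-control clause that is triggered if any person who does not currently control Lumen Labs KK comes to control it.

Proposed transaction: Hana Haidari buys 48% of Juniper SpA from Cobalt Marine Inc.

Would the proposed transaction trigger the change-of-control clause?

No

The purchase adds only to Hana's holdings (Cobalt's stake shrinks), so Hana is the only person who could newly come to control Lumen.
Hana's largest direct stake is 40% in Solent, which does not meet the threshold, so Hana controls no company.
Neither Hana nor any entity Hana controls holds any voting interest in Lumen.
So before the transaction, Hana does not control Lumen.
After the purchase, Hana holds 48% of Juniper directly, and Cobalt's stake falls to 52%.
Hana's side now holds 48% of Juniper, not > 75%, so Hana still does not control Juniper.
After the transaction, neither Hana nor any entity Hana controls holds a voting interest in Lumen, so Hana still does not control it.
No new person acquires control, so the clause is not triggered.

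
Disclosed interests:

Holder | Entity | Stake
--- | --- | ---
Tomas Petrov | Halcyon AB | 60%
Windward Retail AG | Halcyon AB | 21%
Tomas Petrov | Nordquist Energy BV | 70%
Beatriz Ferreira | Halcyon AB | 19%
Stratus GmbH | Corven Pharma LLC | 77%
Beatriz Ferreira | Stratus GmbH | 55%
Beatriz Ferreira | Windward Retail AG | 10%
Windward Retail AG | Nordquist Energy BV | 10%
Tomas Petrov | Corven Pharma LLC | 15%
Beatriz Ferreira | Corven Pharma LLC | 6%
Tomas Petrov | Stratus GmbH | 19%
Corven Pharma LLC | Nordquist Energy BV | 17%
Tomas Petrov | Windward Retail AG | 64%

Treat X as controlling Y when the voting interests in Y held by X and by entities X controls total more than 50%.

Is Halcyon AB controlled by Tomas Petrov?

Yes

Tomas holds 64% of Windward, so Tomas controls Windward.
Tomas and Windward together hold 60% + 21% = 81% of Halcyon, so Tomas controls Halcyon.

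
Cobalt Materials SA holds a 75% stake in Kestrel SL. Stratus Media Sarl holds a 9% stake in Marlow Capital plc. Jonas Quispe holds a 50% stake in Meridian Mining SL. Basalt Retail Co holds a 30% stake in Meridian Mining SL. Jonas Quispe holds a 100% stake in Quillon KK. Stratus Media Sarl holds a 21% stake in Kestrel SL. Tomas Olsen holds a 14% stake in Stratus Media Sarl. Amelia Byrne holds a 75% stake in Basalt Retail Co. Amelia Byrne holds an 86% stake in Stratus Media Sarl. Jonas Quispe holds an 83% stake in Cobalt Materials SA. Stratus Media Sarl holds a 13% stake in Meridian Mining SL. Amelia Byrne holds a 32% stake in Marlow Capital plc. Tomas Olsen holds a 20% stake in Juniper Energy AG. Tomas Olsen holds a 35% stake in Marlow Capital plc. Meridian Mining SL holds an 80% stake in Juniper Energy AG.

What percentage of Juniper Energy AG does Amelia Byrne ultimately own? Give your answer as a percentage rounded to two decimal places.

26.94%

Amelia reaches Juniper along 2 paths.
Via Basalt → Meridian: 75% × 30% × 80% = 18%.
Via Stratus → Meridian: 86% × 13% × 80% = 8.944%.
Total: 18% + 8.944% = 26.944%.
Rounded: 26.94%.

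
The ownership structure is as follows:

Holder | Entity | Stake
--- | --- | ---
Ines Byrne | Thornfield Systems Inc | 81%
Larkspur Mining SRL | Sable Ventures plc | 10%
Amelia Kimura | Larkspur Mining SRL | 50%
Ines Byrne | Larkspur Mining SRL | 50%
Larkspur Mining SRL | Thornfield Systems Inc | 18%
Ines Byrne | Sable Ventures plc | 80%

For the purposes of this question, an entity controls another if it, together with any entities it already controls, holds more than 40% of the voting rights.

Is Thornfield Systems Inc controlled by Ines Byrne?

Yes

Ines holds 50% of Larkspur, so Ines controls Larkspur.
Ines and Larkspur together hold 81% + 18% = 99% of Thornfield, so Ines controls Thornfield.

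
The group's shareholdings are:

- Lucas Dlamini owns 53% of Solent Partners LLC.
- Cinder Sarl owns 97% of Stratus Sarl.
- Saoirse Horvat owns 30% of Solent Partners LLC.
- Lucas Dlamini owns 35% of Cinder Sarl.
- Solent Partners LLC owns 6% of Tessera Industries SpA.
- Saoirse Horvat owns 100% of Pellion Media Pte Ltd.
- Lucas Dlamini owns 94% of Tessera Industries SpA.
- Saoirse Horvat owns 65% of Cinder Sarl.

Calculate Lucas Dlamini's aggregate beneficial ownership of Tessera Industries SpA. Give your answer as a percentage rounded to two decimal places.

97.18%

Lucas reaches Tessera along 2 paths.
Direct stake: 94% = 94%.
Via Solent: 53% × 6% = 3.18%.
Total: 94% + 3.18% = 97.18%.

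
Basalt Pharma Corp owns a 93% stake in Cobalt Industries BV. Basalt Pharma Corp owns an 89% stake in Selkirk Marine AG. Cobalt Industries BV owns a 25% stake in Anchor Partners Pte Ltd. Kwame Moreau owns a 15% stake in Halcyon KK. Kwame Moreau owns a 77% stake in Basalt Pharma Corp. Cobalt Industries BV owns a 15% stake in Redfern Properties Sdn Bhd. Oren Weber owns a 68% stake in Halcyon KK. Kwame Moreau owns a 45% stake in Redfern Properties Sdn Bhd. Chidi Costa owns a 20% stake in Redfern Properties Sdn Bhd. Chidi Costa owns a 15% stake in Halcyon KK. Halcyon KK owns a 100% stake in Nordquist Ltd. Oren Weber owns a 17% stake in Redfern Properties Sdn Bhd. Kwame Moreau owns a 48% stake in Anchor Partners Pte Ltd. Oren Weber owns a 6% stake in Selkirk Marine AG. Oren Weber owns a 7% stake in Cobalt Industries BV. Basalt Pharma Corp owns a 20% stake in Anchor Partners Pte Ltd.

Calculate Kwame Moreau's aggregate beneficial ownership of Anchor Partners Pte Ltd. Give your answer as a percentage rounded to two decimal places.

81.30%

Kwame reaches Anchor along 3 paths.
Via Basalt: 77% × 20% = 15.4%.
Direct stake: 48% = 48%.
Via Basalt → Cobalt: 77% × 93% × 25% = 17.9025%.
Total: 15.4% + 48% + 17.9025% = 81.3025%.
Rounded: 81.30%.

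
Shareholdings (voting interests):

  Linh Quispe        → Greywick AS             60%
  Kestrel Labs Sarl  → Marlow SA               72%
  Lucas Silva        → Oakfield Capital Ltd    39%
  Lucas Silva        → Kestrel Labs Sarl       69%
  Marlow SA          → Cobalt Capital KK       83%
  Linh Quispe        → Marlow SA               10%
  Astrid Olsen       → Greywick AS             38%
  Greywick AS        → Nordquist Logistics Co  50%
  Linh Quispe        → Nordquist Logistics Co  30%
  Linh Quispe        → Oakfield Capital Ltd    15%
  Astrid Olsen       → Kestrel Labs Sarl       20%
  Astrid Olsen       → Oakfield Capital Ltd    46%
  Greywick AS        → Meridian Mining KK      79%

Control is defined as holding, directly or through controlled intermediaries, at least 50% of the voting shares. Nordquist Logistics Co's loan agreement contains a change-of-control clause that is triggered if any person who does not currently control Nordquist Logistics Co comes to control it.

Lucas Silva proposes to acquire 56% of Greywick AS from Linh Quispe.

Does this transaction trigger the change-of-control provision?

Yes

The purchase adds only to Lucas's holdings (Linh's stake shrinks), so Lucas is the only person who could newly come to control Nordquist.
Lucas holds 69% of Kestrel, so Lucas controls Kestrel.
Kestrel holds 72% of Marlow, so Lucas controls Marlow.
Marlow holds 83% of Cobalt, so Lucas controls Cobalt.
Neither Lucas nor any entity Lucas controls holds any voting interest in Nordquist.
So before the transaction, Lucas does not control Nordquist.
After the purchase, Lucas holds 56% of Greywick directly, and Linh's stake falls to 4%.
Lucas holds 56% of Greywick, so Lucas controls Greywick.
Greywick holds 50% of Nordquist, so Lucas controls Nordquist.
Lucas did not control Nordquist before and does after, so the clause is triggered.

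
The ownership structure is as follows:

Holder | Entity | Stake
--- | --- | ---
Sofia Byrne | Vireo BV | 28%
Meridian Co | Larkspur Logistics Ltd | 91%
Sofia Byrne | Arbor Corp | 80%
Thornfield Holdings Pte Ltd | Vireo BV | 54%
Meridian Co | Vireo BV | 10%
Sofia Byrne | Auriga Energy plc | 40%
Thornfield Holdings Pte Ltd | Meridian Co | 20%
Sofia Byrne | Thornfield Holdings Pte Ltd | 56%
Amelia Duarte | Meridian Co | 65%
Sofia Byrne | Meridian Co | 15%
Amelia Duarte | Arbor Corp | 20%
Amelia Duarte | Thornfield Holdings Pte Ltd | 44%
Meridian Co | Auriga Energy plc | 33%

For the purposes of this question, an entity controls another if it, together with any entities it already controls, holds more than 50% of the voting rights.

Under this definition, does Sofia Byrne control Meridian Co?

No

Sofia holds 56% of Thornfield, so Sofia controls Thornfield.
Sofia holds 80% of Arbor, so Sofia controls Arbor.
Thornfield and Sofia together hold 54% + 28% = 82% of Vireo, so Sofia controls Vireo.
In Meridian, Sofia's side holds only 15% + 20% = 35%, not > 50%.
So Sofia does not control Meridian.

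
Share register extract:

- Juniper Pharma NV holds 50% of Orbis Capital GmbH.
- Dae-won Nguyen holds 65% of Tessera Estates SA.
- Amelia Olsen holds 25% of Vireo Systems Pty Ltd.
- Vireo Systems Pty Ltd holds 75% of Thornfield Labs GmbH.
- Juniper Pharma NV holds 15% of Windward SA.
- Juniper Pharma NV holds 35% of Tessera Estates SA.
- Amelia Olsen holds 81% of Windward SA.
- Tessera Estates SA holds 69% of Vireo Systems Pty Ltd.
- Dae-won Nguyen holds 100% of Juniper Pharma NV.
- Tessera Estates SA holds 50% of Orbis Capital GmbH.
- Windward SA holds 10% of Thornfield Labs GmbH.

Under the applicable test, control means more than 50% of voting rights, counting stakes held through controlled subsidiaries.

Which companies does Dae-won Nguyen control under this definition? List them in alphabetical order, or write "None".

Juniper Pharma NV, Orbis Capital GmbH, Tessera Estates SA, Thornfield Labs GmbH, Vireo Systems Pty Ltd

Dae-won holds 100% of Juniper, so Dae-won controls Juniper.
Dae-won and Juniper together hold 65% + 35% = 100% of Tessera, so Dae-won controls Tessera.
Tessera and Juniper together hold 50% + 50% = 100% of Orbis, so Dae-won controls Orbis.
Tessera holds 69% of Vireo, so Dae-won controls Vireo.
Vireo holds 75% of Thornfield, so Dae-won controls Thornfield.
No other company's threshold is met.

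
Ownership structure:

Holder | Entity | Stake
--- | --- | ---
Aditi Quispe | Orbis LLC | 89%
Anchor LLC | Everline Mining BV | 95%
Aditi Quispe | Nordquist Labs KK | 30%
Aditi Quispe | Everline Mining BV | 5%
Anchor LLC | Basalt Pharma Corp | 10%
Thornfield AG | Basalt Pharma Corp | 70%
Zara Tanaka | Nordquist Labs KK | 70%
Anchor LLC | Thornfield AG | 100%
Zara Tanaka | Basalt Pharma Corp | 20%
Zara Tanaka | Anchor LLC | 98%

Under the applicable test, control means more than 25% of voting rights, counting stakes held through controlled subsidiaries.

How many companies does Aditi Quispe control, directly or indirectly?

2

Aditi holds 30% of Nordquist, so Aditi controls Nordquist.
Aditi holds 89% of Orbis, so Aditi controls Orbis.
No other company's threshold is met.
Aditi controls 2 companies.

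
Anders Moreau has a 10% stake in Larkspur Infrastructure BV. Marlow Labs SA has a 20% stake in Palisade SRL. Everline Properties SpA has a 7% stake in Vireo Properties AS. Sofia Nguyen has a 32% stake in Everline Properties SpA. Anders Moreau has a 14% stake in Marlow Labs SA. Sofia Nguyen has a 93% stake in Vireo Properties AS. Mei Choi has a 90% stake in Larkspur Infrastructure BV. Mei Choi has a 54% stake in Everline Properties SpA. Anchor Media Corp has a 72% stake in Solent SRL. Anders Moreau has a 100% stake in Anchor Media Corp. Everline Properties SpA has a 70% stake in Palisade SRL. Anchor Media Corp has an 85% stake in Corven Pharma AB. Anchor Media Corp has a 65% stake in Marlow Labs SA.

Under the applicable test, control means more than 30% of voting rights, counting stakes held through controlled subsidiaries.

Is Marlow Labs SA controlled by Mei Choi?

No

Mei holds 90% of Larkspur, so Mei controls Larkspur.
Mei holds 54% of Everline, so Mei controls Everline.
Everline holds 70% of Palisade, so Mei controls Palisade.
Neither Mei nor any entity Mei controls holds any voting interest in Marlow.
So Mei does not control Marlow.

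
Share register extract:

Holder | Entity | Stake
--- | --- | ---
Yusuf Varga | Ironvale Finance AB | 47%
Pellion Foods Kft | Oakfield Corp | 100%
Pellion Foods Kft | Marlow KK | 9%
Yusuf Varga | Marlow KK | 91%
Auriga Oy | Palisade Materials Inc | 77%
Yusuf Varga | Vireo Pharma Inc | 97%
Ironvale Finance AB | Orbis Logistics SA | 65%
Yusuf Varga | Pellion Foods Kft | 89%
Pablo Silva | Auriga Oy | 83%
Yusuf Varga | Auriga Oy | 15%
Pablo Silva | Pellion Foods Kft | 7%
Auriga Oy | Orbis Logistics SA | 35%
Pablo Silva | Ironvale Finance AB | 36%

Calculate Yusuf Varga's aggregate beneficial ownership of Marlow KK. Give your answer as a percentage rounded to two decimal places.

Yusuf reaches Marlow along 2 paths.
Via Pellion: 89% × 9% = 8.01%.
Direct stake: 91% = 91%.
Total: 8.01% + 91% = 99.01%.

99.01%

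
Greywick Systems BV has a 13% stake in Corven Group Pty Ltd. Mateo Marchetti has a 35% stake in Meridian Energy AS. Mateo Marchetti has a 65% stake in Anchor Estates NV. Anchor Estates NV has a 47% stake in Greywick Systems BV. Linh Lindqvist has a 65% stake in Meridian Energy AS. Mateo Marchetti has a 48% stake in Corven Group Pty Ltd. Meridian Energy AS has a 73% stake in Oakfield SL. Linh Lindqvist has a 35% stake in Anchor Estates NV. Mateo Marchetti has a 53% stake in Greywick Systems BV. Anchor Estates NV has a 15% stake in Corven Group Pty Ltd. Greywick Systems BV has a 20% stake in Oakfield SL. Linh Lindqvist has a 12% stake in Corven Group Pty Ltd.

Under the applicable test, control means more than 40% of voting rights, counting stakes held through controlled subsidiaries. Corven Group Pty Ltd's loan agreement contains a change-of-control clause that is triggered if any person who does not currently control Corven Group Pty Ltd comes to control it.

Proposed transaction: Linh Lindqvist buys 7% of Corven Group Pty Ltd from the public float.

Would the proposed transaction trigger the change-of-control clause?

No

The purchase changes only Linh's holdings, so Linh is the only person who could newly come to control Corven.
Linh holds 65% of Meridian, so Linh controls Meridian.
Meridian holds 73% of Oakfield, so Linh controls Oakfield.
In Corven, Linh's side holds only 12%, not > 40%.
So before the transaction, Linh does not control Corven.
After the purchase, Linh's direct stake in Corven rises to 12% + 7% = 19%.
After the transaction, Linh's side holds 19% of Corven, not > 40%, so Linh still does not control Corven.
No new person acquires control, so the clause is not triggered.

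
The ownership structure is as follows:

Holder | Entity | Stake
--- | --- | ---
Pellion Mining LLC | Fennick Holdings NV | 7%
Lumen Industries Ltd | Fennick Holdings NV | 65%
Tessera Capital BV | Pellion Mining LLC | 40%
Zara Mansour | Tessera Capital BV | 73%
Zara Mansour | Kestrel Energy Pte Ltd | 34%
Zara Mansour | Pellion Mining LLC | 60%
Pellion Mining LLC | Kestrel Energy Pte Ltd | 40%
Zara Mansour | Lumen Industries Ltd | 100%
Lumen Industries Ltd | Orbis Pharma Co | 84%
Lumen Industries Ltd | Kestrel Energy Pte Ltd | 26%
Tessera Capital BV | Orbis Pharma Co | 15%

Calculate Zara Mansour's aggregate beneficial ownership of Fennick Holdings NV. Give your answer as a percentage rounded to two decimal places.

71.24%

Zara reaches Fennick along 3 paths.
Via Lumen: 100% × 65% = 65%.
Via Pellion: 60% × 7% = 4.2%.
Via Tessera → Pellion: 73% × 40% × 7% = 2.044%.
Total: 65% + 4.2% + 2.044% = 71.244%.
Rounded: 71.24%.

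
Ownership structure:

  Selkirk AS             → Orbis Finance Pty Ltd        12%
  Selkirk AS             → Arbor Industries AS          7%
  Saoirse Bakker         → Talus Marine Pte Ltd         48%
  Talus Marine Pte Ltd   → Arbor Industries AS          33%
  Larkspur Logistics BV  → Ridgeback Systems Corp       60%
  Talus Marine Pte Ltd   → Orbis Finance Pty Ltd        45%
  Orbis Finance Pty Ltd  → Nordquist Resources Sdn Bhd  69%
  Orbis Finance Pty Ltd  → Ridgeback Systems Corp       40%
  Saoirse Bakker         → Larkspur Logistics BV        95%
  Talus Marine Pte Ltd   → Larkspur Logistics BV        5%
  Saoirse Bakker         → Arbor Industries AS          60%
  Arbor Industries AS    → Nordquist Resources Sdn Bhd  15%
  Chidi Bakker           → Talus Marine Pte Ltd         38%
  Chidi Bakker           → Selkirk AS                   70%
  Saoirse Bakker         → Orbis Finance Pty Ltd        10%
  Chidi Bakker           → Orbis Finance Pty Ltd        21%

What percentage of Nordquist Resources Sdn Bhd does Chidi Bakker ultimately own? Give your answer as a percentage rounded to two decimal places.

Chidi reaches Nordquist along 5 paths.
Via Talus → Arbor: 38% × 33% × 15% = 1.881%.
Via Selkirk → Arbor: 70% × 7% × 15% = 0.735%.
Via Talus → Orbis: 38% × 45% × 69% = 11.799%.
Via Orbis: 21% × 69% = 14.49%.
Via Selkirk → Orbis: 70% × 12% × 69% = 5.796%.
Total: 1.881% + 0.735% + 11.799% + 14.49% + 5.796% = 34.701%.
Rounded: 34.70%.

34.70%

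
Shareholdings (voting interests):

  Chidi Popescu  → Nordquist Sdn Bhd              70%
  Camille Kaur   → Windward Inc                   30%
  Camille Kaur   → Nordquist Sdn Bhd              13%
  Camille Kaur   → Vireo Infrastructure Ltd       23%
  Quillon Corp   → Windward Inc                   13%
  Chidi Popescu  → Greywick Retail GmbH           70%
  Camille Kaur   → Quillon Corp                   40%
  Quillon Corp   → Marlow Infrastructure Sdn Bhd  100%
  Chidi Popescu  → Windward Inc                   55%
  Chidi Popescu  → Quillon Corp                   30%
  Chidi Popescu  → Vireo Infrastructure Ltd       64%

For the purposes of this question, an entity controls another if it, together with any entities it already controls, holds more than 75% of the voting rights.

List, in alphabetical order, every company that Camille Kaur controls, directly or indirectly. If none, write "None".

Camille's largest direct stake is 40% in Quillon, which does not meet the threshold.

None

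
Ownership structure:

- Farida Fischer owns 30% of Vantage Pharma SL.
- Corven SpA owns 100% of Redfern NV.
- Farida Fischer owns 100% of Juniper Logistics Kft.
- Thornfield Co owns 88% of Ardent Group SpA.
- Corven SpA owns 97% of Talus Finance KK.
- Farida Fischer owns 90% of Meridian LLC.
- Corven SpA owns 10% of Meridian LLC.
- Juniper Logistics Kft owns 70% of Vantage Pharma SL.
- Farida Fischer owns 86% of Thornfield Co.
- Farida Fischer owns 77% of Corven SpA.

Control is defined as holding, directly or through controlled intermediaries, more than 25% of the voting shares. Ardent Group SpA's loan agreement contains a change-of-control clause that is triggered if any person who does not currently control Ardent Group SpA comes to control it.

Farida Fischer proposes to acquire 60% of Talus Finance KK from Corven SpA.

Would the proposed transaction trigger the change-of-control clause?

The purchase adds only to Farida's holdings (Corven's stake shrinks), so Farida is the only person who could newly come to control Ardent.
Farida holds 86% of Thornfield, so Farida controls Thornfield.
Thornfield holds 88% of Ardent, so Farida controls Ardent.
So Farida already controls Ardent before the transaction.
After the purchase, Farida holds 60% of Talus directly, and Corven's stake falls to 37%.
Farida controlled Ardent already, so this is not a new person acquiring control; every other person's position is unchanged or reduced.
No new person acquires control, so the clause is not triggered.

No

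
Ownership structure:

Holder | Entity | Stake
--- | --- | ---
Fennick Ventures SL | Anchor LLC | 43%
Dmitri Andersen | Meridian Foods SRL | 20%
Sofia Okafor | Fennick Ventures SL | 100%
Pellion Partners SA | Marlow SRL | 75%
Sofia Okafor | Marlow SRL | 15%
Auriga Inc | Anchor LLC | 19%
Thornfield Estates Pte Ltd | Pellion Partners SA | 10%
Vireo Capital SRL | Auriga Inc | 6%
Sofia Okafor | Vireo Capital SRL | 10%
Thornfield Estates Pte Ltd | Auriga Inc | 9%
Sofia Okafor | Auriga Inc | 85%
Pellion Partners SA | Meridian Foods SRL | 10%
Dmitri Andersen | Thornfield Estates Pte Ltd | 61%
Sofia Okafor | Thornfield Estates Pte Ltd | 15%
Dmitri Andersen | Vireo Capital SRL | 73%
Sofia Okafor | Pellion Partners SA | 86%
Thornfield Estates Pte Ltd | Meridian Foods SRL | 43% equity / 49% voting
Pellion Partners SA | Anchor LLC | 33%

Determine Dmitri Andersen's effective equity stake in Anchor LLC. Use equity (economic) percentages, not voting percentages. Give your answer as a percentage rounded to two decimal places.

3.89%

Dmitri reaches Anchor along 3 paths.
Via Thornfield → Pellion: 61% × 10% × 33% = 2.013%.
Via Vireo → Auriga: 73% × 6% × 19% = 0.8322%.
Via Thornfield → Auriga: 61% × 9% × 19% = 1.0431%.
Total: 2.013% + 0.8322% + 1.0431% = 3.8883%.
Rounded: 3.89%.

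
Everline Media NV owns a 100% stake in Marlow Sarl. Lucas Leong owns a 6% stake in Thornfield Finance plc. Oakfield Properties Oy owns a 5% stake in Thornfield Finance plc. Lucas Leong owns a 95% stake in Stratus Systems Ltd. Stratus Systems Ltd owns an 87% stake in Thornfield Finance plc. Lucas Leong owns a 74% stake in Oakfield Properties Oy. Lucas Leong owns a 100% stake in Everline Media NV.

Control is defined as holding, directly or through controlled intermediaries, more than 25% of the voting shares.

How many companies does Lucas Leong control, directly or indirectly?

5

Lucas holds 95% of Stratus, so Lucas controls Stratus.
Lucas holds 100% of Everline, so Lucas controls Everline.
Lucas holds 74% of Oakfield, so Lucas controls Oakfield.
Everline holds 100% of Marlow, so Lucas controls Marlow.
Stratus and Oakfield and Lucas together hold 87% + 5% + 6% = 98% of Thornfield, so Lucas controls Thornfield.
Lucas controls 5 companies.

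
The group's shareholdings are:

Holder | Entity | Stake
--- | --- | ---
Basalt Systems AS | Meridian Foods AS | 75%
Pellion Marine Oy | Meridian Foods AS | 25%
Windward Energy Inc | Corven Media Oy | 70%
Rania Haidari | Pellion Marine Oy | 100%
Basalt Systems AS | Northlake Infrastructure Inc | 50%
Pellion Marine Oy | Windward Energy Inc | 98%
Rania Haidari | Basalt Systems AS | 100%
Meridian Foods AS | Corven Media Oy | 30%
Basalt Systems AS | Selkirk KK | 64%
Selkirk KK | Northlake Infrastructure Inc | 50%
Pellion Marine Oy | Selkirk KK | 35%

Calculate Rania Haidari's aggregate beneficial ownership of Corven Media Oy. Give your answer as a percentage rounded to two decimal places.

98.60%

Rania reaches Corven along 3 paths.
Via Pellion → Windward: 100% × 98% × 70% = 68.6%.
Via Pellion → Meridian: 100% × 25% × 30% = 7.5%.
Via Basalt → Meridian: 100% × 75% × 30% = 22.5%.
Total: 68.6% + 7.5% + 22.5% = 98.6%.
Rounded: 98.60%.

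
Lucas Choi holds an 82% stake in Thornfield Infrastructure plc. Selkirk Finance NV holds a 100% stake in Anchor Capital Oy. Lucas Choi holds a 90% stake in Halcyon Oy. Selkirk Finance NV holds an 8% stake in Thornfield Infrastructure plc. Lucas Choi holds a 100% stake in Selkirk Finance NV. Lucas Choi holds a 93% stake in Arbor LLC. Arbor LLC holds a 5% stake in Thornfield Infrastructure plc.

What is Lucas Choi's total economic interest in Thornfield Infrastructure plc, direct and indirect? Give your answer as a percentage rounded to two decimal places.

94.65%

Lucas reaches Thornfield along 3 paths.
Via Selkirk: 100% × 8% = 8%.
Direct stake: 82% = 82%.
Via Arbor: 93% × 5% = 4.65%.
Total: 8% + 82% + 4.65% = 94.65%.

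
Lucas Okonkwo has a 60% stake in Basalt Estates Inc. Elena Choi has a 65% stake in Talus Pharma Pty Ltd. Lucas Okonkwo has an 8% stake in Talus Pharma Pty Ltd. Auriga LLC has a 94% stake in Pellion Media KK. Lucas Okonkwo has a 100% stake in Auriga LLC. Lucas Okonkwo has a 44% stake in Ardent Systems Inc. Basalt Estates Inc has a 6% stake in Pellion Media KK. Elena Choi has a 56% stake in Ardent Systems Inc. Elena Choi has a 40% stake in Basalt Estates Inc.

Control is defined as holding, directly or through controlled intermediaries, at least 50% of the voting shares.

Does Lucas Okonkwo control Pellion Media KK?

Lucas holds 60% of Basalt, so Lucas controls Basalt.
Lucas holds 100% of Auriga, so Lucas controls Auriga.
Basalt and Auriga together hold 6% + 94% = 100% of Pellion, so Lucas controls Pellion.

Yes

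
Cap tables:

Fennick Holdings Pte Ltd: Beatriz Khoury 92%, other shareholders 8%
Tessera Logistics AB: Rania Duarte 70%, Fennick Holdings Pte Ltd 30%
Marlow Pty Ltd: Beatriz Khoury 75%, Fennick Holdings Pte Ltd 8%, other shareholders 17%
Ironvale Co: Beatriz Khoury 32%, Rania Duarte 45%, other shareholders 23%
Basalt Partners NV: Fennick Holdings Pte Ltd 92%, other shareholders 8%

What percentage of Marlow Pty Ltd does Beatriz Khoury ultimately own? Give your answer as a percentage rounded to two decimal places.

82.36%

Beatriz reaches Marlow along 2 paths.
Direct stake: 75% = 75%.
Via Fennick: 92% × 8% = 7.36%.
Total: 75% + 7.36% = 82.36%.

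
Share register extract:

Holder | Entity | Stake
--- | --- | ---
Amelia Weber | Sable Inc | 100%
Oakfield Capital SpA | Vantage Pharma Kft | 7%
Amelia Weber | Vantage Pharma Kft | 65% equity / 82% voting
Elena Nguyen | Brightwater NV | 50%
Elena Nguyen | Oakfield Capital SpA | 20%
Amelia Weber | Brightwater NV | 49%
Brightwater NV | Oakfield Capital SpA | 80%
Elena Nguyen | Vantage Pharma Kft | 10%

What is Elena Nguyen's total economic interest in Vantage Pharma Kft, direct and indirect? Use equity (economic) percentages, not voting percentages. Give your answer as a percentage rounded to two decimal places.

14.20%

Elena reaches Vantage along 3 paths.
Via Brightwater → Oakfield: 50% × 80% × 7% = 2.8%.
Via Oakfield: 20% × 7% = 1.4%.
Direct stake: 10% = 10%.
Total: 2.8% + 1.4% + 10% = 14.2%.
Rounded: 14.20%.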